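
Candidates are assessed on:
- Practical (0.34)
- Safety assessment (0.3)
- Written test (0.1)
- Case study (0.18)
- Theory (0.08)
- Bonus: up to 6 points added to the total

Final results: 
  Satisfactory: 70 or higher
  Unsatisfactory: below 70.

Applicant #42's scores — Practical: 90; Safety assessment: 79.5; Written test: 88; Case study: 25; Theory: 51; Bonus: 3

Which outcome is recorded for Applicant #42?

Satisfactory

Weighted total:
  Practical 90 × 0.34 = 30.6
  Safety assessment 79.5 × 0.3 = 23.85
  Written test 88 × 0.1 = 8.8
  Case study 25 × 0.18 = 4.5
  Theory 51 × 0.08 = 4.08
Sum = 71.83
Bonus: 71.83 + 3 = 74.83
74.83 ≥ 70 → Satisfactory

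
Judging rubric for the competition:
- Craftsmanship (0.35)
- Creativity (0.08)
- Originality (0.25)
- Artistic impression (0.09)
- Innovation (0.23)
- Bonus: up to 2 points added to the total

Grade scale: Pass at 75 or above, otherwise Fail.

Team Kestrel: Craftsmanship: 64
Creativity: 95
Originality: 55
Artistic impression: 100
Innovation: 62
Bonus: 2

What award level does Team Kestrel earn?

Weighted total:
  Craftsmanship 64 × 0.35 = 22.4
  Creativity 95 × 0.08 = 7.6
  Originality 55 × 0.25 = 13.75
  Artistic impression 100 × 0.09 = 9
  Innovation 62 × 0.23 = 14.26
Sum = 67.01
Bonus: 67.01 + 2 = 69.01
69.01 < 75 → Fail

Fail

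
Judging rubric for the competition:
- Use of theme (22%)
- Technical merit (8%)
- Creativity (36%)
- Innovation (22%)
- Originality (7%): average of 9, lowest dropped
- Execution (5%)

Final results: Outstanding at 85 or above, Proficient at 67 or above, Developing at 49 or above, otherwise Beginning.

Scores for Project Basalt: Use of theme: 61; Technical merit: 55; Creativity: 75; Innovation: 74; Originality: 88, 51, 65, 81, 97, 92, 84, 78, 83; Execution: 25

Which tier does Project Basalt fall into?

Originality: drop 51 → average of remaining 8 = 668/8 = 83.5
Weighted total:
  Use of theme 61 × 0.22 = 13.42
  Technical merit 55 × 0.08 = 4.4
  Creativity 75 × 0.36 = 27
  Innovation 74 × 0.22 = 16.28
  Originality 83.5 × 0.07 = 5.845
  Execution 25 × 0.05 = 1.25
Sum = 68.195
68.195 is ≥ 67 and < 85 → Proficient

Proficient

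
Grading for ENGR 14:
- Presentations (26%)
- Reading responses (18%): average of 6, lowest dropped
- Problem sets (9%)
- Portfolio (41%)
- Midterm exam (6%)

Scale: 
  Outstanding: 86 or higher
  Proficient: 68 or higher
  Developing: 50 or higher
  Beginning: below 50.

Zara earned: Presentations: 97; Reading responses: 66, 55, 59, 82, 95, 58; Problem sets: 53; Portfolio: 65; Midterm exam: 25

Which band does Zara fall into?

Proficient

Reading responses: drop 55 → average of remaining 5 = 360/5 = 72
Weighted total:
  Presentations 97 × 0.26 = 25.22
  Reading responses 72 × 0.18 = 12.96
  Problem sets 53 × 0.09 = 4.77
  Portfolio 65 × 0.41 = 26.65
  Midterm exam 25 × 0.06 = 1.5
Sum = 71.1
71.1 is ≥ 68 and < 86 → Proficient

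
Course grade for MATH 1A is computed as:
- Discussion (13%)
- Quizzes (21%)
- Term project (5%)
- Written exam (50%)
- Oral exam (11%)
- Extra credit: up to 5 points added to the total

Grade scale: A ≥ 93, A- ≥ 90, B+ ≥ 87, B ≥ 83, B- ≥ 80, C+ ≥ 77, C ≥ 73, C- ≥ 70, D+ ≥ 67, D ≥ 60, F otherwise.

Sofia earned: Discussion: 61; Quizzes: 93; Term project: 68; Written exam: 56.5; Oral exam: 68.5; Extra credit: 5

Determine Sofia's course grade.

C-

Weighted total:
  Discussion 61 × 0.13 = 7.93
  Quizzes 93 × 0.21 = 19.53
  Term project 68 × 0.05 = 3.4
  Written exam 56.5 × 0.5 = 28.25
  Oral exam 68.5 × 0.11 = 7.535
Sum = 66.645
Extra credit: 66.645 + 5 = 71.645
71.645 is ≥ 70 and < 73 → C-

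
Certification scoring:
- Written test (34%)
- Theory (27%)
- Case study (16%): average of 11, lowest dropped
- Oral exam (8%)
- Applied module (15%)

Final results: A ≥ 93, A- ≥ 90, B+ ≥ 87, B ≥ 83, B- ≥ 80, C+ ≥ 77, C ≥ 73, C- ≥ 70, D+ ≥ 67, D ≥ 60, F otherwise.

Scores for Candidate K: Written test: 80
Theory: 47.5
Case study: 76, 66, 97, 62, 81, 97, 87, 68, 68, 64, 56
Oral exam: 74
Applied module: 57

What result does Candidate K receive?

D

Case study: drop 56 → average of remaining 10 = 766/10 = 76.6
Weighted total:
  Written test 80 × 0.34 = 27.2
  Theory 47.5 × 0.27 = 12.825
  Case study 76.6 × 0.16 = 12.256
  Oral exam 74 × 0.08 = 5.92
  Applied module 57 × 0.15 = 8.55
Sum = 66.751
66.751 is ≥ 60 and < 67 → D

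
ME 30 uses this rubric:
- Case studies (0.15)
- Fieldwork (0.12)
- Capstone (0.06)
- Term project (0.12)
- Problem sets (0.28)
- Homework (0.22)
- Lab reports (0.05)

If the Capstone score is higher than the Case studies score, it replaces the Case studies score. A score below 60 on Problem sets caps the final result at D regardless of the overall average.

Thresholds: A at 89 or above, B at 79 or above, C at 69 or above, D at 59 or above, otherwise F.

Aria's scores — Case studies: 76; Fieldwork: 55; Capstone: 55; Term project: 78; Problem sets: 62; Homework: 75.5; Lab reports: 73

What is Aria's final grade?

D

Capstone (55) ≤ Case studies (76), so Case studies stays at 76.
Problem sets score 62 ≥ 60: minimum met.
Weighted total:
  Case studies 76 × 0.15 = 11.4
  Fieldwork 55 × 0.12 = 6.6
  Capstone 55 × 0.06 = 3.3
  Term project 78 × 0.12 = 9.36
  Problem sets 62 × 0.28 = 17.36
  Homework 75.5 × 0.22 = 16.61
  Lab reports 73 × 0.05 = 3.65
Sum = 68.28
68.28 is ≥ 59 and < 69 → D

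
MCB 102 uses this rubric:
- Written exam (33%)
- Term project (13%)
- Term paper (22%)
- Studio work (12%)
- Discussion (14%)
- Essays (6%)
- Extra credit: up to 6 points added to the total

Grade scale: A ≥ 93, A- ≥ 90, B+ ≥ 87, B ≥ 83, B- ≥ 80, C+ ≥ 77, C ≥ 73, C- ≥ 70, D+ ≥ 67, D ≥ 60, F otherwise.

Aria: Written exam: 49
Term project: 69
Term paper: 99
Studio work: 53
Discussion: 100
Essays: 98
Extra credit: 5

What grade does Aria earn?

C+

Weighted total:
  Written exam 49 × 0.33 = 16.17
  Term project 69 × 0.13 = 8.97
  Term paper 99 × 0.22 = 21.78
  Studio work 53 × 0.12 = 6.36
  Discussion 100 × 0.14 = 14
  Essays 98 × 0.06 = 5.88
Sum = 73.16
Extra credit: 73.16 + 5 = 78.16
78.16 is ≥ 77 and < 80 → C+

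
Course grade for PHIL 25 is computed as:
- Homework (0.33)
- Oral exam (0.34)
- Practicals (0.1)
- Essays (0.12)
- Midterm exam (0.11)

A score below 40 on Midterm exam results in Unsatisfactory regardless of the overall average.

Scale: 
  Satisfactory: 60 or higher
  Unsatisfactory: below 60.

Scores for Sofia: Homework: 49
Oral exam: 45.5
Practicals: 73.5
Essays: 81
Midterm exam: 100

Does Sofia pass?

Unsatisfactory

Midterm exam score 100 ≥ 40: minimum met.
Weighted total:
  Homework 49 × 0.33 = 16.17
  Oral exam 45.5 × 0.34 = 15.47
  Practicals 73.5 × 0.1 = 7.35
  Essays 81 × 0.12 = 9.72
  Midterm exam 100 × 0.11 = 11
Sum = 59.71
59.71 < 60 → Unsatisfactory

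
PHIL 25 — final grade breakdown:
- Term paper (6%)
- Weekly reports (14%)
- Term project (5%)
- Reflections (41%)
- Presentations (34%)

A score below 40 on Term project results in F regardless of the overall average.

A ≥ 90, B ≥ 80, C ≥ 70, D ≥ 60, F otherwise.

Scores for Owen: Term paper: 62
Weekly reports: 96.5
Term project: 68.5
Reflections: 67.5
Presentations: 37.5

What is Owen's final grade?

Term project score 68.5 ≥ 40: minimum met.
Weighted total:
  Term paper 62 × 0.06 = 3.72
  Weekly reports 96.5 × 0.14 = 13.51
  Term project 68.5 × 0.05 = 3.425
  Reflections 67.5 × 0.41 = 27.675
  Presentations 37.5 × 0.34 = 12.75
Sum = 61.08
61.08 is ≥ 60 and < 70 → D

D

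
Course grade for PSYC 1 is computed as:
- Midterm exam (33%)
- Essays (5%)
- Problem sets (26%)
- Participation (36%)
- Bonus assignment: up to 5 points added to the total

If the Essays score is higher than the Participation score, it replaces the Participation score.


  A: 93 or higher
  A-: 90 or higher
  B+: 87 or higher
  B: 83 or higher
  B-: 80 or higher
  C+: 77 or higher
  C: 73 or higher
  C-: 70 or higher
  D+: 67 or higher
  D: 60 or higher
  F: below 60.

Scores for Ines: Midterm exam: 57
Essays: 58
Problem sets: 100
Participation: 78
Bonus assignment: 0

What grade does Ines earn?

C

Essays (58) ≤ Participation (78), so Participation stays at 78.
Weighted total:
  Midterm exam 57 × 0.33 = 18.81
  Essays 58 × 0.05 = 2.9
  Problem sets 100 × 0.26 = 26
  Participation 78 × 0.36 = 28.08
Sum = 75.79
Bonus assignment: 75.79 + 0 = 75.79
75.79 is ≥ 73 and < 77 → C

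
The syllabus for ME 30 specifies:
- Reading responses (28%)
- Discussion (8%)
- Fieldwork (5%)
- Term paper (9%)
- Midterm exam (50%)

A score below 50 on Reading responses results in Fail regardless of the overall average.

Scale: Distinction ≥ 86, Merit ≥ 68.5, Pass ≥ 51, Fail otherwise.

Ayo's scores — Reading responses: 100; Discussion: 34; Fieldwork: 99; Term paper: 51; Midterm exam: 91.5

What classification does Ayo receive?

Reading responses score 100 ≥ 50: minimum met.
Weighted total:
  Reading responses 100 × 0.28 = 28
  Discussion 34 × 0.08 = 2.72
  Fieldwork 99 × 0.05 = 4.95
  Term paper 51 × 0.09 = 4.59
  Midterm exam 91.5 × 0.5 = 45.75
Sum = 86.01
86.01 ≥ 86 → Distinction

Distinction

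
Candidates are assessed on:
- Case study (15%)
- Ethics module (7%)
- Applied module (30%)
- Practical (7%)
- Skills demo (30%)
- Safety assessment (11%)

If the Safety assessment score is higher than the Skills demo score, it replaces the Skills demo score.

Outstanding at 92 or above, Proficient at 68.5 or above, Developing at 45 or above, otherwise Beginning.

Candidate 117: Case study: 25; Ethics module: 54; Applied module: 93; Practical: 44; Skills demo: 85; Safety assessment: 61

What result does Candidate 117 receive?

Proficient

Safety assessment (61) ≤ Skills demo (85), so Skills demo stays at 85.
Weighted total:
  Case study 25 × 0.15 = 3.75
  Ethics module 54 × 0.07 = 3.78
  Applied module 93 × 0.3 = 27.9
  Practical 44 × 0.07 = 3.08
  Skills demo 85 × 0.3 = 25.5
  Safety assessment 61 × 0.11 = 6.71
Sum = 70.72
70.72 is ≥ 68.5 and < 92 → Proficient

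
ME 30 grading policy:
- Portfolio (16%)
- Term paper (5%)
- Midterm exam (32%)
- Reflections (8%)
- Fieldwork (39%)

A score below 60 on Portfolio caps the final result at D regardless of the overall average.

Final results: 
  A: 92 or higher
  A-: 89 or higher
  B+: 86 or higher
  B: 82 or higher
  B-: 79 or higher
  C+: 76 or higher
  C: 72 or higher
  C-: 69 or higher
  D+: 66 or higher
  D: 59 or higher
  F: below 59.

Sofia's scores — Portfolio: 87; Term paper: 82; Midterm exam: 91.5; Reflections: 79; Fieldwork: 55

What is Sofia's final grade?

C

Portfolio score 87 ≥ 60: minimum met.
Weighted total:
  Portfolio 87 × 0.16 = 13.92
  Term paper 82 × 0.05 = 4.1
  Midterm exam 91.5 × 0.32 = 29.28
  Reflections 79 × 0.08 = 6.32
  Fieldwork 55 × 0.39 = 21.45
Sum = 75.07
75.07 is ≥ 72 and < 76 → C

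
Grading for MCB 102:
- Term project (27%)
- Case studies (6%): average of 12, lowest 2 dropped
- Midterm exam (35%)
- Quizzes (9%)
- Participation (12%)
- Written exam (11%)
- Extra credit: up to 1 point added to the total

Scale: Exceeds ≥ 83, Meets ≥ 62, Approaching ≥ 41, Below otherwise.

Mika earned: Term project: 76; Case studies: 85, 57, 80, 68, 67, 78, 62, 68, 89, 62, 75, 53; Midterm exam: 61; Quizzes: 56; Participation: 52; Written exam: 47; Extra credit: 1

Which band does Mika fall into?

Case studies: drop 53, 57 → average of remaining 10 = 734/10 = 73.4
Weighted total:
  Term project 76 × 0.27 = 20.52
  Case studies 73.4 × 0.06 = 4.404
  Midterm exam 61 × 0.35 = 21.35
  Quizzes 56 × 0.09 = 5.04
  Participation 52 × 0.12 = 6.24
  Written exam 47 × 0.11 = 5.17
Sum = 62.724
Extra credit: 62.724 + 1 = 63.724
63.724 is ≥ 62 and < 83 → Meets

Meets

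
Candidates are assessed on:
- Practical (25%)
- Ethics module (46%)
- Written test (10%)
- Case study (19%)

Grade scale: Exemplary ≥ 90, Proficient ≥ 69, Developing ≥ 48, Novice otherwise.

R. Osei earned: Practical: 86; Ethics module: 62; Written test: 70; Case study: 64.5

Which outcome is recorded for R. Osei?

Proficient

Weighted total:
  Practical 86 × 0.25 = 21.5
  Ethics module 62 × 0.46 = 28.52
  Written test 70 × 0.1 = 7
  Case study 64.5 × 0.19 = 12.255
Sum = 69.275
69.275 is ≥ 69 and < 90 → Proficient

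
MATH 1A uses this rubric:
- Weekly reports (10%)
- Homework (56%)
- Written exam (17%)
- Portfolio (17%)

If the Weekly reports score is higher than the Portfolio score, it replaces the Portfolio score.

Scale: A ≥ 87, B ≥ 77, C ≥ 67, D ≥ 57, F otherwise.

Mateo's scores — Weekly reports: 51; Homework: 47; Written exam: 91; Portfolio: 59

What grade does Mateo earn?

F

Weekly reports (51) ≤ Portfolio (59), so Portfolio stays at 59.
Weighted total:
  Weekly reports 51 × 0.1 = 5.1
  Homework 47 × 0.56 = 26.32
  Written exam 91 × 0.17 = 15.47
  Portfolio 59 × 0.17 = 10.03
Sum = 56.92
56.92 < 57 → F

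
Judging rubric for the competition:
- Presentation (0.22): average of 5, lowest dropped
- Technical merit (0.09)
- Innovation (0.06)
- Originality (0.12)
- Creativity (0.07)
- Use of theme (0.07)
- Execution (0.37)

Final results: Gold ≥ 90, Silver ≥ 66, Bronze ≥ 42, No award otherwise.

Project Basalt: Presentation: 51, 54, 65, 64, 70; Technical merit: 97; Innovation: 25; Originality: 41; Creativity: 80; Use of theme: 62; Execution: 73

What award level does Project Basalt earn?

Presentation: drop 51 → average of remaining 4 = 253/4 = 63.25
Weighted total:
  Presentation 63.25 × 0.22 = 13.915
  Technical merit 97 × 0.09 = 8.73
  Innovation 25 × 0.06 = 1.5
  Originality 41 × 0.12 = 4.92
  Creativity 80 × 0.07 = 5.6
  Use of theme 62 × 0.07 = 4.34
  Execution 73 × 0.37 = 27.01
Sum = 66.015
66.015 is ≥ 66 and < 90 → Silver

Silver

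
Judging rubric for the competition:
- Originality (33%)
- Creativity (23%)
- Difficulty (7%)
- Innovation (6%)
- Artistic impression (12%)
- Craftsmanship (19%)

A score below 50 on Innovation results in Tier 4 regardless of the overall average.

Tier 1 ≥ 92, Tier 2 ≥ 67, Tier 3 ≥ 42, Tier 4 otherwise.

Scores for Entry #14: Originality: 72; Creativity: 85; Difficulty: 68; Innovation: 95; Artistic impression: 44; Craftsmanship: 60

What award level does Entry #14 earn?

Innovation score 95 ≥ 50: minimum met.
Weighted total:
  Originality 72 × 0.33 = 23.76
  Creativity 85 × 0.23 = 19.55
  Difficulty 68 × 0.07 = 4.76
  Innovation 95 × 0.06 = 5.7
  Artistic impression 44 × 0.12 = 5.28
  Craftsmanship 60 × 0.19 = 11.4
Sum = 70.45
70.45 is ≥ 67 and < 92 → Tier 2

Tier 2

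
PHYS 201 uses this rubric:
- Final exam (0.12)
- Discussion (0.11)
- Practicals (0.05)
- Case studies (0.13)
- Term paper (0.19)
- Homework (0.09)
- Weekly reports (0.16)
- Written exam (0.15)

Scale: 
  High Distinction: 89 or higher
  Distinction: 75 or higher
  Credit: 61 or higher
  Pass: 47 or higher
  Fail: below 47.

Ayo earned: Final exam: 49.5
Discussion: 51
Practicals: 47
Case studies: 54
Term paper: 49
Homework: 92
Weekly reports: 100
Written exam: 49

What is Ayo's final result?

Credit

Weighted total:
  Final exam 49.5 × 0.12 = 5.94
  Discussion 51 × 0.11 = 5.61
  Practicals 47 × 0.05 = 2.35
  Case studies 54 × 0.13 = 7.02
  Term paper 49 × 0.19 = 9.31
  Homework 92 × 0.09 = 8.28
  Weekly reports 100 × 0.16 = 16
  Written exam 49 × 0.15 = 7.35
Sum = 61.86
61.86 is ≥ 61 and < 75 → Credit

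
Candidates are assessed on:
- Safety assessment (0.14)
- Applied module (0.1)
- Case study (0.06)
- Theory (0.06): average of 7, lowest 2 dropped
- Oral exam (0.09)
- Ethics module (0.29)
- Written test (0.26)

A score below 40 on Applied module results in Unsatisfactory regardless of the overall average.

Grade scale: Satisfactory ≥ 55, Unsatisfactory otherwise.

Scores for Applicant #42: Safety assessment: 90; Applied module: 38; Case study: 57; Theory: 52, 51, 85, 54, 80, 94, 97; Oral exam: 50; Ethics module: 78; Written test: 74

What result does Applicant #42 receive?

Theory: drop 51, 52 → average of remaining 5 = 410/5 = 82
Applied module score 38 < 40: minimum not met.
Weighted total:
  Safety assessment 90 × 0.14 = 12.6
  Applied module 38 × 0.1 = 3.8
  Case study 57 × 0.06 = 3.42
  Theory 82 × 0.06 = 4.92
  Oral exam 50 × 0.09 = 4.5
  Ethics module 78 × 0.29 = 22.62
  Written test 74 × 0.26 = 19.24
Sum = 71.1
Because the Applied module minimum was not met, the result is Unsatisfactory.

Unsatisfactory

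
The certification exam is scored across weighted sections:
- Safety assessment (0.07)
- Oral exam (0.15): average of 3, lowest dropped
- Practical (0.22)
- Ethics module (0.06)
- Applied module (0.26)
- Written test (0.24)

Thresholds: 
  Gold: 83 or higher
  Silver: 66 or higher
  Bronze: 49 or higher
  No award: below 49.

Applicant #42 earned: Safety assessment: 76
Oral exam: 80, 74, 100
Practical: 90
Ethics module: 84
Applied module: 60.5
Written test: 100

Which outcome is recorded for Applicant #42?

Oral exam: drop 74 → average of remaining 2 = 180/2 = 90
Weighted total:
  Safety assessment 76 × 0.07 = 5.32
  Oral exam 90 × 0.15 = 13.5
  Practical 90 × 0.22 = 19.8
  Ethics module 84 × 0.06 = 5.04
  Applied module 60.5 × 0.26 = 15.73
  Written test 100 × 0.24 = 24
Sum = 83.39
83.39 ≥ 83 → Gold

Gold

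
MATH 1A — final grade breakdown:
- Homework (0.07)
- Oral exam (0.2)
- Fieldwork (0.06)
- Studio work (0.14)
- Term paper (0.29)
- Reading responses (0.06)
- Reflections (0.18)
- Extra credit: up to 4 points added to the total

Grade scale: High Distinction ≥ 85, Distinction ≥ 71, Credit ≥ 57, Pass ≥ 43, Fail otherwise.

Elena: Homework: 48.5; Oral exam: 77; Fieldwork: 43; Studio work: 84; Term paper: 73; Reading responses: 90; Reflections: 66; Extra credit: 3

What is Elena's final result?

Distinction

Weighted total:
  Homework 48.5 × 0.07 = 3.395
  Oral exam 77 × 0.2 = 15.4
  Fieldwork 43 × 0.06 = 2.58
  Studio work 84 × 0.14 = 11.76
  Term paper 73 × 0.29 = 21.17
  Reading responses 90 × 0.06 = 5.4
  Reflections 66 × 0.18 = 11.88
Sum = 71.585
Extra credit: 71.585 + 3 = 74.585
74.585 is ≥ 71 and < 85 → Distinction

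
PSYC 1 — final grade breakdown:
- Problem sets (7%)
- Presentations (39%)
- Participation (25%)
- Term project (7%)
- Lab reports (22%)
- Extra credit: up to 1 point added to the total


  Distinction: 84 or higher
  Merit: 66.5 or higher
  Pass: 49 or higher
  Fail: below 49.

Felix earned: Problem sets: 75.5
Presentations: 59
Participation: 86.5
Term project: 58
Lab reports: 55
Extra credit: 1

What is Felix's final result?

Merit

Weighted total:
  Problem sets 75.5 × 0.07 = 5.285
  Presentations 59 × 0.39 = 23.01
  Participation 86.5 × 0.25 = 21.625
  Term project 58 × 0.07 = 4.06
  Lab reports 55 × 0.22 = 12.1
Sum = 66.08
Extra credit: 66.08 + 1 = 67.08
67.08 is ≥ 66.5 and < 84 → Merit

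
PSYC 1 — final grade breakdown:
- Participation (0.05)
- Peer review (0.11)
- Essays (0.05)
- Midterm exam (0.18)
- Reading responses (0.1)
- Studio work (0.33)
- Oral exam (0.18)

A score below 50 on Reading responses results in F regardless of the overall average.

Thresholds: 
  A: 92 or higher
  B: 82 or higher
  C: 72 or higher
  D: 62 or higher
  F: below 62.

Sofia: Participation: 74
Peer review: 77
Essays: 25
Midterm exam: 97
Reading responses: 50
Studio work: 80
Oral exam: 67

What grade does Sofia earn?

C

Reading responses score 50 ≥ 50: minimum met.
Weighted total:
  Participation 74 × 0.05 = 3.7
  Peer review 77 × 0.11 = 8.47
  Essays 25 × 0.05 = 1.25
  Midterm exam 97 × 0.18 = 17.46
  Reading responses 50 × 0.1 = 5
  Studio work 80 × 0.33 = 26.4
  Oral exam 67 × 0.18 = 12.06
Sum = 74.34
74.34 is ≥ 72 and < 82 → C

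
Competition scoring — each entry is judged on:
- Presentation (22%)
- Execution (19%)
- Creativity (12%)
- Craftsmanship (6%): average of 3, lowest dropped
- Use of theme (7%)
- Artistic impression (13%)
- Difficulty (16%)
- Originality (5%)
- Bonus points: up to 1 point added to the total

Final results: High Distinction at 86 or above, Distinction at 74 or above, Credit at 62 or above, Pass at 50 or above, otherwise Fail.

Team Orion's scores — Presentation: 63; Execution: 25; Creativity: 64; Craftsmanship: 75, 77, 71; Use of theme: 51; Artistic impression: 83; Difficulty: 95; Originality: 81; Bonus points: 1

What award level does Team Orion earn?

Credit

Craftsmanship: drop 71 → average of remaining 2 = 152/2 = 76
Weighted total:
  Presentation 63 × 0.22 = 13.86
  Execution 25 × 0.19 = 4.75
  Creativity 64 × 0.12 = 7.68
  Craftsmanship 76 × 0.06 = 4.56
  Use of theme 51 × 0.07 = 3.57
  Artistic impression 83 × 0.13 = 10.79
  Difficulty 95 × 0.16 = 15.2
  Originality 81 × 0.05 = 4.05
Sum = 64.46
Bonus points: 64.46 + 1 = 65.46
65.46 is ≥ 62 and < 74 → Credit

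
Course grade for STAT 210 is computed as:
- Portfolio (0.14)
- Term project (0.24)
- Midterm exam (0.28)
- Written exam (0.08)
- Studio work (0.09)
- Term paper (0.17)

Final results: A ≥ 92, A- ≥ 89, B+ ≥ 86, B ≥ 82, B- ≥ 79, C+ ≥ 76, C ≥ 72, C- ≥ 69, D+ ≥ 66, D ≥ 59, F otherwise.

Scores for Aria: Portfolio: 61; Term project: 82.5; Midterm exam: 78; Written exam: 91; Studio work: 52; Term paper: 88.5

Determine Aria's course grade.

Weighted total:
  Portfolio 61 × 0.14 = 8.54
  Term project 82.5 × 0.24 = 19.8
  Midterm exam 78 × 0.28 = 21.84
  Written exam 91 × 0.08 = 7.28
  Studio work 52 × 0.09 = 4.68
  Term paper 88.5 × 0.17 = 15.045
Sum = 77.185
77.185 is ≥ 76 and < 79 → C+

C+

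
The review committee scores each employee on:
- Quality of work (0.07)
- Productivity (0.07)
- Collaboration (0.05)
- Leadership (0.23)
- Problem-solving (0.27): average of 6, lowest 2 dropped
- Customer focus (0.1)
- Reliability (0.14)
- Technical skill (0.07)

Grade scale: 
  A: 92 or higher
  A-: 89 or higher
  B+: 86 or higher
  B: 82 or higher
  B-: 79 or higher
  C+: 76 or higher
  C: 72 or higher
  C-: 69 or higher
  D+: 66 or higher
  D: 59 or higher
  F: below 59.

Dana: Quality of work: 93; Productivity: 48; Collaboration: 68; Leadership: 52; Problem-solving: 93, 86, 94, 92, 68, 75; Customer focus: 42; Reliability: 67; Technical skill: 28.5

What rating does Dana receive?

Problem-solving: drop 68, 75 → average of remaining 4 = 365/4 = 91.25
Weighted total:
  Quality of work 93 × 0.07 = 6.51
  Productivity 48 × 0.07 = 3.36
  Collaboration 68 × 0.05 = 3.4
  Leadership 52 × 0.23 = 11.96
  Problem-solving 91.25 × 0.27 = 24.6375
  Customer focus 42 × 0.1 = 4.2
  Reliability 67 × 0.14 = 9.38
  Technical skill 28.5 × 0.07 = 1.995
Sum = 65.4425
65.4425 is ≥ 59 and < 66 → D

D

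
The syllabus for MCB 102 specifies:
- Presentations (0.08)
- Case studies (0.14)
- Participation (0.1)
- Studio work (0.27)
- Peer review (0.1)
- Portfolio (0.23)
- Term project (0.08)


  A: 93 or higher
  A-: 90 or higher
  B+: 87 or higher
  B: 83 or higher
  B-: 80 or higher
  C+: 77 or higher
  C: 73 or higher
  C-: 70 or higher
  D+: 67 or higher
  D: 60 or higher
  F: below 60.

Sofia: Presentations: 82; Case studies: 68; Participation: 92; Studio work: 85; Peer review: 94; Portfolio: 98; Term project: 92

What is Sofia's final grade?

Weighted total:
  Presentations 82 × 0.08 = 6.56
  Case studies 68 × 0.14 = 9.52
  Participation 92 × 0.1 = 9.2
  Studio work 85 × 0.27 = 22.95
  Peer review 94 × 0.1 = 9.4
  Portfolio 98 × 0.23 = 22.54
  Term project 92 × 0.08 = 7.36
Sum = 87.53
87.53 is ≥ 87 and < 90 → B+

B+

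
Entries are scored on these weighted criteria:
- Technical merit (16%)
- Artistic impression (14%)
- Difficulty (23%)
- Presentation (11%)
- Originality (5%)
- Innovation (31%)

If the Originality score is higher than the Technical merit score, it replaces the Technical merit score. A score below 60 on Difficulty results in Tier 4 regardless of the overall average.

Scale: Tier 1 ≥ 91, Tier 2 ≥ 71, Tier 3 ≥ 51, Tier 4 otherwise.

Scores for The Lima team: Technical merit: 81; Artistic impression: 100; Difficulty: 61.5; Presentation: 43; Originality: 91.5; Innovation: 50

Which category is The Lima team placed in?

Originality (91.5) > Technical merit (81), so Technical merit counts as 91.5.
Difficulty score 61.5 ≥ 60: minimum met.
Weighted total:
  Technical merit 91.5 × 0.16 = 14.64
  Artistic impression 100 × 0.14 = 14
  Difficulty 61.5 × 0.23 = 14.145
  Presentation 43 × 0.11 = 4.73
  Originality 91.5 × 0.05 = 4.575
  Innovation 50 × 0.31 = 15.5
Sum = 67.59
67.59 is ≥ 51 and < 71 → Tier 3

Tier 3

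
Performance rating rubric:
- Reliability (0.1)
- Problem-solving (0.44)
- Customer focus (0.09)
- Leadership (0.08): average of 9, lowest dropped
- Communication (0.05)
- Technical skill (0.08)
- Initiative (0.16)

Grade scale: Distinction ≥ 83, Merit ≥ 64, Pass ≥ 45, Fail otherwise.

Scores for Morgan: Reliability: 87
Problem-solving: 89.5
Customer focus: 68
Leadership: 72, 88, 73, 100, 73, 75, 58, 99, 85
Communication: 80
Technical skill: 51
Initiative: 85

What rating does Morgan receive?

Leadership: drop 58 → average of remaining 8 = 665/8 = 83.125
Weighted total:
  Reliability 87 × 0.1 = 8.7
  Problem-solving 89.5 × 0.44 = 39.38
  Customer focus 68 × 0.09 = 6.12
  Leadership 83.125 × 0.08 = 6.65
  Communication 80 × 0.05 = 4
  Technical skill 51 × 0.08 = 4.08
  Initiative 85 × 0.16 = 13.6
Sum = 82.53
82.53 is ≥ 64 and < 83 → Merit

Merit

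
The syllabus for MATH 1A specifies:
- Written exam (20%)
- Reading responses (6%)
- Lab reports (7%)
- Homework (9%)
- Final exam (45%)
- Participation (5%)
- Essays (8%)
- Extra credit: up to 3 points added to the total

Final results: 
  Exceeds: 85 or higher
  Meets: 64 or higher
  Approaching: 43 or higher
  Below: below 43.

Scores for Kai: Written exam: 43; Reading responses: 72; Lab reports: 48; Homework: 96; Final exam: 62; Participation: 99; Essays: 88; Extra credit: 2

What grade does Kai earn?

Meets

Weighted total:
  Written exam 43 × 0.2 = 8.6
  Reading responses 72 × 0.06 = 4.32
  Lab reports 48 × 0.07 = 3.36
  Homework 96 × 0.09 = 8.64
  Final exam 62 × 0.45 = 27.9
  Participation 99 × 0.05 = 4.95
  Essays 88 × 0.08 = 7.04
Sum = 64.81
Extra credit: 64.81 + 2 = 66.81
66.81 is ≥ 64 and < 85 → Meets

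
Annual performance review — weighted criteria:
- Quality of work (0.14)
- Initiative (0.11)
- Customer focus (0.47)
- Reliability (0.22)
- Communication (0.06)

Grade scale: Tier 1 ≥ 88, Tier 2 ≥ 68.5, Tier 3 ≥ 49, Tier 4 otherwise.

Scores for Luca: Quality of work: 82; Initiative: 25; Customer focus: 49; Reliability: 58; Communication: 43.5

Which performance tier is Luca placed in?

Tier 3

Weighted total:
  Quality of work 82 × 0.14 = 11.48
  Initiative 25 × 0.11 = 2.75
  Customer focus 49 × 0.47 = 23.03
  Reliability 58 × 0.22 = 12.76
  Communication 43.5 × 0.06 = 2.61
Sum = 52.63
52.63 is ≥ 49 and < 68.5 → Tier 3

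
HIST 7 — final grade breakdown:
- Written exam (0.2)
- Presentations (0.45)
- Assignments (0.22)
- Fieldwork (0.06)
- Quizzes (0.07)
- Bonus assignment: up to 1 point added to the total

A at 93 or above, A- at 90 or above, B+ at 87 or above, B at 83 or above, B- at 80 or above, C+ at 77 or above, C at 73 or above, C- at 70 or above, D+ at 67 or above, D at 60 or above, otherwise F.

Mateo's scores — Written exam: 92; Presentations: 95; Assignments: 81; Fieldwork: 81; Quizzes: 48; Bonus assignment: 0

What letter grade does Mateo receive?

B+

Weighted total:
  Written exam 92 × 0.2 = 18.4
  Presentations 95 × 0.45 = 42.75
  Assignments 81 × 0.22 = 17.82
  Fieldwork 81 × 0.06 = 4.86
  Quizzes 48 × 0.07 = 3.36
Sum = 87.19
Bonus assignment: 87.19 + 0 = 87.19
87.19 is ≥ 87 and < 90 → B+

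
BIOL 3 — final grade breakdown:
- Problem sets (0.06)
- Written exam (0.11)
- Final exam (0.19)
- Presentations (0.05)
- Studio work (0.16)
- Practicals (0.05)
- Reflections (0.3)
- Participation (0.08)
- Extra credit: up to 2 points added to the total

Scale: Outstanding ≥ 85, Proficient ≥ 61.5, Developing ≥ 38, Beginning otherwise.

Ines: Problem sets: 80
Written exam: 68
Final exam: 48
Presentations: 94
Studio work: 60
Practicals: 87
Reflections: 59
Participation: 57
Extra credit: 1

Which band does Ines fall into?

Weighted total:
  Problem sets 80 × 0.06 = 4.8
  Written exam 68 × 0.11 = 7.48
  Final exam 48 × 0.19 = 9.12
  Presentations 94 × 0.05 = 4.7
  Studio work 60 × 0.16 = 9.6
  Practicals 87 × 0.05 = 4.35
  Reflections 59 × 0.3 = 17.7
  Participation 57 × 0.08 = 4.56
Sum = 62.31
Extra credit: 62.31 + 1 = 63.31
63.31 is ≥ 61.5 and < 85 → Proficient

Proficient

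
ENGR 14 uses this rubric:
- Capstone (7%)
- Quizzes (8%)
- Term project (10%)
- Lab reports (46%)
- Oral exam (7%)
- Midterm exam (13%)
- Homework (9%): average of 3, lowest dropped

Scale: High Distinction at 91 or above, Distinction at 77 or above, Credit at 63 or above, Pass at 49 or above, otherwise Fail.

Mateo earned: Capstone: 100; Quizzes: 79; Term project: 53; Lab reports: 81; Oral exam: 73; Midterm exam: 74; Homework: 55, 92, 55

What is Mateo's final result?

Homework: drop 55 → average of remaining 2 = 147/2 = 73.5
Weighted total:
  Capstone 100 × 0.07 = 7
  Quizzes 79 × 0.08 = 6.32
  Term project 53 × 0.1 = 5.3
  Lab reports 81 × 0.46 = 37.26
  Oral exam 73 × 0.07 = 5.11
  Midterm exam 74 × 0.13 = 9.62
  Homework 73.5 × 0.09 = 6.615
Sum = 77.225
77.225 is ≥ 77 and < 91 → Distinction

Distinction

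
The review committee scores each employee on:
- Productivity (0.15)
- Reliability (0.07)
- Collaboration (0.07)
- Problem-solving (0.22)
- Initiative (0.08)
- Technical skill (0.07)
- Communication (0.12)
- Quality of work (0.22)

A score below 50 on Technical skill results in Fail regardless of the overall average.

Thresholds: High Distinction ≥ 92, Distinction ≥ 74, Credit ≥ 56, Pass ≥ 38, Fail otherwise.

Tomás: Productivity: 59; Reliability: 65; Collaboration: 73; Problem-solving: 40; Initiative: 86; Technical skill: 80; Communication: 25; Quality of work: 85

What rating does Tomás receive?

Credit

Technical skill score 80 ≥ 50: minimum met.
Weighted total:
  Productivity 59 × 0.15 = 8.85
  Reliability 65 × 0.07 = 4.55
  Collaboration 73 × 0.07 = 5.11
  Problem-solving 40 × 0.22 = 8.8
  Initiative 86 × 0.08 = 6.88
  Technical skill 80 × 0.07 = 5.6
  Communication 25 × 0.12 = 3
  Quality of work 85 × 0.22 = 18.7
Sum = 61.49
61.49 is ≥ 56 and < 74 → Credit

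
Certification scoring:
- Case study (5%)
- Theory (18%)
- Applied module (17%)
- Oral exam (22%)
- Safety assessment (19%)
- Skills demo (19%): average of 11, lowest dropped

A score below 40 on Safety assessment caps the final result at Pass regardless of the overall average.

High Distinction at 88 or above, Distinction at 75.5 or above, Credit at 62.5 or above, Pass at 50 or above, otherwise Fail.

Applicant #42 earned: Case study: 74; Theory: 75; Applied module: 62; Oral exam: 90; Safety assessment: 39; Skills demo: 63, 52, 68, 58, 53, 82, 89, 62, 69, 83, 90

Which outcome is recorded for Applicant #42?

Pass

Skills demo: drop 52 → average of remaining 10 = 717/10 = 71.7
Safety assessment score 39 < 40: minimum not met.
Weighted total:
  Case study 74 × 0.05 = 3.7
  Theory 75 × 0.18 = 13.5
  Applied module 62 × 0.17 = 10.54
  Oral exam 90 × 0.22 = 19.8
  Safety assessment 39 × 0.19 = 7.41
  Skills demo 71.7 × 0.19 = 13.623
Sum = 68.573
68.573 would be Credit; cap at Pass applies → Pass.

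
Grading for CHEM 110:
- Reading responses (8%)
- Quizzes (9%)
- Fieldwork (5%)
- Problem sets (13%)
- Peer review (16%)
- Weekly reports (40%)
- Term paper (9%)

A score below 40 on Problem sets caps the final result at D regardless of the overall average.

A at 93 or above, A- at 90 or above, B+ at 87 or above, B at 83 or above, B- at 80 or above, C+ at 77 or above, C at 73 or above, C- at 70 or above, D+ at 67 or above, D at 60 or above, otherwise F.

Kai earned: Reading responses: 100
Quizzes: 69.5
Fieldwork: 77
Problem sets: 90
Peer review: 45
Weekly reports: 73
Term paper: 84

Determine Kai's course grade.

C

Problem sets score 90 ≥ 40: minimum met.
Weighted total:
  Reading responses 100 × 0.08 = 8
  Quizzes 69.5 × 0.09 = 6.255
  Fieldwork 77 × 0.05 = 3.85
  Problem sets 90 × 0.13 = 11.7
  Peer review 45 × 0.16 = 7.2
  Weekly reports 73 × 0.4 = 29.2
  Term paper 84 × 0.09 = 7.56
Sum = 73.765
73.765 is ≥ 73 and < 77 → C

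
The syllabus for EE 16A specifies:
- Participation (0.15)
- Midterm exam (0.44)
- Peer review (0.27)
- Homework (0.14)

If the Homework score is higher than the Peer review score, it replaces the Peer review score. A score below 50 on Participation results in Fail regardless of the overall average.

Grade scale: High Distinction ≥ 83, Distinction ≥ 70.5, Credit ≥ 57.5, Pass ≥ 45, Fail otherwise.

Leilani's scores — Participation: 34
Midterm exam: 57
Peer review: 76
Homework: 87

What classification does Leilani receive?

Fail

Homework (87) > Peer review (76), so Peer review counts as 87.
Participation score 34 < 50: minimum not met.
Weighted total:
  Participation 34 × 0.15 = 5.1
  Midterm exam 57 × 0.44 = 25.08
  Peer review 87 × 0.27 = 23.49
  Homework 87 × 0.14 = 12.18
Sum = 65.85
Because the Participation minimum was not met, the result is Fail.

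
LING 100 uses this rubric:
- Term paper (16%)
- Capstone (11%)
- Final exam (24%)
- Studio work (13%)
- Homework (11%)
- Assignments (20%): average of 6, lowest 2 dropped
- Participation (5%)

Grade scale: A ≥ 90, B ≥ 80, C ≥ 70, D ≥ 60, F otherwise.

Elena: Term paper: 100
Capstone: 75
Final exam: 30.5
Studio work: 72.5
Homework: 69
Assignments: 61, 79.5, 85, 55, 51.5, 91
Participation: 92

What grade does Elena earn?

Assignments: drop 51.5, 55 → average of remaining 4 = 316.5/4 = 79.125
Weighted total:
  Term paper 100 × 0.16 = 16
  Capstone 75 × 0.11 = 8.25
  Final exam 30.5 × 0.24 = 7.32
  Studio work 72.5 × 0.13 = 9.425
  Homework 69 × 0.11 = 7.59
  Assignments 79.125 × 0.2 = 15.825
  Participation 92 × 0.05 = 4.6
Sum = 69.01
69.01 is ≥ 60 and < 70 → D

D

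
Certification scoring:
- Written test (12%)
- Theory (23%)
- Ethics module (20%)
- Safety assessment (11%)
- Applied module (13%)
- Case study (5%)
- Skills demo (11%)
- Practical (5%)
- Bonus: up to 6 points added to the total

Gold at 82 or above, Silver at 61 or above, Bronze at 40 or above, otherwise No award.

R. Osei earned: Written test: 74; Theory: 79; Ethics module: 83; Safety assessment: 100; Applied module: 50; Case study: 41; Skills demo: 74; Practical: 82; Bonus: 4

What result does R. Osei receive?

Weighted total:
  Written test 74 × 0.12 = 8.88
  Theory 79 × 0.23 = 18.17
  Ethics module 83 × 0.2 = 16.6
  Safety assessment 100 × 0.11 = 11
  Applied module 50 × 0.13 = 6.5
  Case study 41 × 0.05 = 2.05
  Skills demo 74 × 0.11 = 8.14
  Practical 82 × 0.05 = 4.1
Sum = 75.44
Bonus: 75.44 + 4 = 79.44
79.44 is ≥ 61 and < 82 → Silver

Silver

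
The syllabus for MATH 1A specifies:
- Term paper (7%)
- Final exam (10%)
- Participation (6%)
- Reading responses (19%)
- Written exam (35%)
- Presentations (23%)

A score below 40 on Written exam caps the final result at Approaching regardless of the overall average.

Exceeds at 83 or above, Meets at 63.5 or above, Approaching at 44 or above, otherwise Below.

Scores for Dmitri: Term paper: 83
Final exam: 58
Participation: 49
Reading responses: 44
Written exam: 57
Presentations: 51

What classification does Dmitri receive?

Written exam score 57 ≥ 40: minimum met.
Weighted total:
  Term paper 83 × 0.07 = 5.81
  Final exam 58 × 0.1 = 5.8
  Participation 49 × 0.06 = 2.94
  Reading responses 44 × 0.19 = 8.36
  Written exam 57 × 0.35 = 19.95
  Presentations 51 × 0.23 = 11.73
Sum = 54.59
54.59 is ≥ 44 and < 63.5 → Approaching

Approaching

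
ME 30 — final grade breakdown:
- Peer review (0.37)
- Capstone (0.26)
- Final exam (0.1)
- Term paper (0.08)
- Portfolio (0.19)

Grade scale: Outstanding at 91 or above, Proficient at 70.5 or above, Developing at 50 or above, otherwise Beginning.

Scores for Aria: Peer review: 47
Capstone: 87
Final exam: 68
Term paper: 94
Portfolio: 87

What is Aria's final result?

Weighted total:
  Peer review 47 × 0.37 = 17.39
  Capstone 87 × 0.26 = 22.62
  Final exam 68 × 0.1 = 6.8
  Term paper 94 × 0.08 = 7.52
  Portfolio 87 × 0.19 = 16.53
Sum = 70.86
70.86 is ≥ 70.5 and < 91 → Proficient

Proficient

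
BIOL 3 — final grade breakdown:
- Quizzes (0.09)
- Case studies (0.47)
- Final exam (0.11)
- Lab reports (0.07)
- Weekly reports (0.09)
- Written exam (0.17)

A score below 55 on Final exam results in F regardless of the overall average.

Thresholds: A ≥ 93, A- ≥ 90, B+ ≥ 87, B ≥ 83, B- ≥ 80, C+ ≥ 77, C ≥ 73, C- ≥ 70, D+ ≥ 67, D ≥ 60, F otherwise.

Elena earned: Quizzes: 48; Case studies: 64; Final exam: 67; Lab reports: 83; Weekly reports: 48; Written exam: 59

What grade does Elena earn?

Final exam score 67 ≥ 55: minimum met.
Weighted total:
  Quizzes 48 × 0.09 = 4.32
  Case studies 64 × 0.47 = 30.08
  Final exam 67 × 0.11 = 7.37
  Lab reports 83 × 0.07 = 5.81
  Weekly reports 48 × 0.09 = 4.32
  Written exam 59 × 0.17 = 10.03
Sum = 61.93
61.93 is ≥ 60 and < 67 → D

D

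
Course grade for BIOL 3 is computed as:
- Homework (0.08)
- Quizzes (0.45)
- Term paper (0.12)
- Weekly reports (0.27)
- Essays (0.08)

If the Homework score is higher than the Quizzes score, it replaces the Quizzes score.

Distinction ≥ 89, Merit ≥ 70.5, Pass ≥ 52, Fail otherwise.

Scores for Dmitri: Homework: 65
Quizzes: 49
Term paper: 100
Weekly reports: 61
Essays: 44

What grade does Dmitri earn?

Pass

Homework (65) > Quizzes (49), so Quizzes counts as 65.
Weighted total:
  Homework 65 × 0.08 = 5.2
  Quizzes 65 × 0.45 = 29.25
  Term paper 100 × 0.12 = 12
  Weekly reports 61 × 0.27 = 16.47
  Essays 44 × 0.08 = 3.52
Sum = 66.44
66.44 is ≥ 52 and < 70.5 → Pass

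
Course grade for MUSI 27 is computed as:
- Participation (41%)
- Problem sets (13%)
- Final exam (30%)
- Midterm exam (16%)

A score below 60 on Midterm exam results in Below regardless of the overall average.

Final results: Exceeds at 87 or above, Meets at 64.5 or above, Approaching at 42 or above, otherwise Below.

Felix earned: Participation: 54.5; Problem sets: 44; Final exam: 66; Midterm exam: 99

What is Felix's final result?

Midterm exam score 99 ≥ 60: minimum met.
Weighted total:
  Participation 54.5 × 0.41 = 22.345
  Problem sets 44 × 0.13 = 5.72
  Final exam 66 × 0.3 = 19.8
  Midterm exam 99 × 0.16 = 15.84
Sum = 63.705
63.705 is ≥ 42 and < 64.5 → Approaching

Approaching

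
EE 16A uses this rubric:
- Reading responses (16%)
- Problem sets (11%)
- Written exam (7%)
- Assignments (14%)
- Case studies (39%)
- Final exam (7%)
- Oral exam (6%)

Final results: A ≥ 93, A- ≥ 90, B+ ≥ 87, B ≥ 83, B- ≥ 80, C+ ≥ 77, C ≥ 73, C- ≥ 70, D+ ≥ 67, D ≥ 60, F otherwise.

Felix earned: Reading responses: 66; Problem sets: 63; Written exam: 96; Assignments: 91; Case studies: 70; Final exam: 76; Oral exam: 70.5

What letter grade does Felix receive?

C

Weighted total:
  Reading responses 66 × 0.16 = 10.56
  Problem sets 63 × 0.11 = 6.93
  Written exam 96 × 0.07 = 6.72
  Assignments 91 × 0.14 = 12.74
  Case studies 70 × 0.39 = 27.3
  Final exam 76 × 0.07 = 5.32
  Oral exam 70.5 × 0.06 = 4.23
Sum = 73.8
73.8 is ≥ 73 and < 77 → C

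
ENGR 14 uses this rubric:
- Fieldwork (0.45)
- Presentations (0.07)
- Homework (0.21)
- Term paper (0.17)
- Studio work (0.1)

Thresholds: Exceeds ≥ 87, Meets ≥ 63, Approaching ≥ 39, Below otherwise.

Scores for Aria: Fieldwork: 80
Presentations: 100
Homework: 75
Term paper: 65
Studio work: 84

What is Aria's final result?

Weighted total:
  Fieldwork 80 × 0.45 = 36
  Presentations 100 × 0.07 = 7
  Homework 75 × 0.21 = 15.75
  Term paper 65 × 0.17 = 11.05
  Studio work 84 × 0.1 = 8.4
Sum = 78.2
78.2 is ≥ 63 and < 87 → Meets

Meets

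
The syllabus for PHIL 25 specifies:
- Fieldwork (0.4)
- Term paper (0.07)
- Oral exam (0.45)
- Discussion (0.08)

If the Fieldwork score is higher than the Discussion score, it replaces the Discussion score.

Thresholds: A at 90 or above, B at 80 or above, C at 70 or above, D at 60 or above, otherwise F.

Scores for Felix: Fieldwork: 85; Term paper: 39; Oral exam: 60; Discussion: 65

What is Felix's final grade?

Fieldwork (85) > Discussion (65), so Discussion counts as 85.
Weighted total:
  Fieldwork 85 × 0.4 = 34
  Term paper 39 × 0.07 = 2.73
  Oral exam 60 × 0.45 = 27
  Discussion 85 × 0.08 = 6.8
Sum = 70.53
70.53 is ≥ 70 and < 80 → C

C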